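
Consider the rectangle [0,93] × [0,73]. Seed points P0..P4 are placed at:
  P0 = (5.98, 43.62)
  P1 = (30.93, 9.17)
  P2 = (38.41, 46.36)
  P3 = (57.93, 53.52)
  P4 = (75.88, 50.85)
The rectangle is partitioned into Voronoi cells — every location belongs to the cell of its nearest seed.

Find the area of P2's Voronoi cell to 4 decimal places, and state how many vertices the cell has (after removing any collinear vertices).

1. box [0,93]×[0,73]: [(0, 0) (93, 0) (93, 73) (0, 73)]
2. ⊥bis P2·P0 via (22.195,44.99): [(25.9962, 0) (93, 0) (93, 73) (19.8284, 73)]  |A|=5116.4008
3. ⊥bis P2·P1 via (34.67,27.765): [(23.4598, 30.0197) (93, 16.0331) (93, 73) (19.8284, 73)]  |A|=3553.2108
4. ⊥bis P2·P3 via (48.17,49.94): [(23.4598, 30.0197) (58.027, 23.0672) (39.7115, 73) (19.8284, 73)]  |A|=1226.6392
5. ⊥bis P2·P4 via (57.145,48.605): [(23.4598, 30.0197) (58.027, 23.0672) (39.7115, 73) (19.8284, 73)]  |A|=1226.6392
6. canonical 4-gon: [(23.4598, 30.0197) (58.027, 23.0672) (39.7115, 73) (19.8284, 73)]
7. shoelace: 1226.6392

Area of P2's cell: 1226.6392 (4 vertices)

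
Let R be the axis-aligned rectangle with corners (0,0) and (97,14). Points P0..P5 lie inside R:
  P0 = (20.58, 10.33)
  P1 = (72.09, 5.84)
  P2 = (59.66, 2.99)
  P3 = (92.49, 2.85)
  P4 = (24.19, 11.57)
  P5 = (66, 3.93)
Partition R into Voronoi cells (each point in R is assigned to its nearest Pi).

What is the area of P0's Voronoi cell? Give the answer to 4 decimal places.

1. box [0,97]×[0,14]: [(0, 0) (97, 0) (97, 14) (0, 14)]
2. ⊥bis P0·P1 via (46.335,8.085): [(0, 0) (45.6303, 0) (46.8506, 14) (0, 14)]  |A|=647.3659
3. ⊥bis P0·P2 via (40.12,6.66): [(0, 0) (38.8691, 0) (41.4986, 14) (0, 14)]  |A|=562.574
4. ⊥bis P0·P3 via (56.535,6.59): [(0, 0) (38.8691, 0) (41.4986, 14) (0, 14)]  |A|=562.574
5. ⊥bis P0·P4 via (22.385,10.95): [(0, 0) (26.1462, 0) (21.3374, 14) (0, 14)]  |A|=332.385
6. ⊥bis P0·P5 via (43.29,7.13): [(0, 0) (26.1462, 0) (21.3374, 14) (0, 14)]  |A|=332.385
7. canonical 4-gon: [(0, 0) (26.1462, 0) (21.3374, 14) (0, 14)]
8. shoelace: 332.385

Area of P0's cell: 332.3850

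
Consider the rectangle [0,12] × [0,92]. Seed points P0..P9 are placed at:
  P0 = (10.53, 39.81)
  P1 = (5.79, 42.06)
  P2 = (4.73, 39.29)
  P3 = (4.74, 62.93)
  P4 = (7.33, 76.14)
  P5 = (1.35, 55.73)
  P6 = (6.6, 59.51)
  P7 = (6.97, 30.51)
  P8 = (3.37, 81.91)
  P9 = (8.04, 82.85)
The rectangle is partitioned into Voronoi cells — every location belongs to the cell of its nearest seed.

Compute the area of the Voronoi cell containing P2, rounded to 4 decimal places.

Area of P2's cell: 53.0130

1. box [0,12]×[0,92]: [(0, 0) (12, 0) (12, 92) (0, 92)]
2. ⊥bis P2·P0 via (7.63,39.55): [(0, 0) (11.1759, 0) (2.9276, 92) (0, 92)]  |A|=648.7586
3. ⊥bis P2·P1 via (5.26,40.675): [(0, 42.6879) (0, 0) (11.1759, 0) (7.6098, 39.7758)]  |A|=384.6866
4. ⊥bis P2·P3 via (4.735,51.11): [(0, 42.6879) (0, 0) (11.1759, 0) (7.6098, 39.7758)]  |A|=384.6866
5. ⊥bis P2·P4 via (6.03,57.715): [(0, 42.6879) (0, 0) (11.1759, 0) (7.6098, 39.7758)]  |A|=384.6866
6. ⊥bis P2·P5 via (3.04,47.51): [(0, 42.6879) (0, 0) (11.1759, 0) (7.6098, 39.7758)]  |A|=384.6866
7. ⊥bis P2·P6 via (5.665,49.4): [(0, 42.6879) (0, 0) (11.1759, 0) (7.6098, 39.7758)]  |A|=384.6866
8. ⊥bis P2·P7 via (5.85,34.9): [(0, 42.6879) (0, 33.4075) (7.9978, 35.448) (7.6098, 39.7758)]  |A|=53.013
9. ⊥bis P2·P8 via (4.05,60.6): [(0, 42.6879) (0, 33.4075) (7.9978, 35.448) (7.6098, 39.7758)]  |A|=53.013
10. ⊥bis P2·P9 via (6.385,61.07): [(0, 42.6879) (0, 33.4075) (7.9978, 35.448) (7.6098, 39.7758)]  |A|=53.013
11. canonical 4-gon: [(0, 42.6879) (0, 33.4075) (7.9978, 35.448) (7.6098, 39.7758)]
12. shoelace: 53.013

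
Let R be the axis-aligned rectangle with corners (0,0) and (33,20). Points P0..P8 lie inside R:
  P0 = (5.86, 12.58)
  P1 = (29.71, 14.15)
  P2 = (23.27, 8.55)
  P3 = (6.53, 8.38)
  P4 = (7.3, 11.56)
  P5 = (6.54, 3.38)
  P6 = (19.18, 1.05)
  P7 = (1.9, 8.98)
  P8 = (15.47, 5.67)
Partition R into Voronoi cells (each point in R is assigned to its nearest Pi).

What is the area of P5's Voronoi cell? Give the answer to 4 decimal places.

1. box [0,33]×[0,20]: [(0, 0) (33, 0) (33, 20) (0, 20)]
2. ⊥bis P5·P0 via (6.2,7.98): [(0, 7.5217) (0, 0) (33, 0) (33, 9.9609)]  |A|=288.463
3. ⊥bis P5·P1 via (18.125,8.765): [(18.0817, 8.8582) (0, 7.5217) (0, 0) (22.1992, 0)]  |A|=166.3254
4. ⊥bis P5·P2 via (14.905,5.965): [(14.1018, 8.564) (0, 7.5217) (0, 0) (16.7483, 0)]  |A|=124.7519
5. ⊥bis P5·P3 via (6.535,5.88): [(14.9261, 5.8968) (0, 5.8669) (0, 0) (16.7483, 0)]  |A|=93.1658
6. ⊥bis P5·P4 via (6.92,7.47): [(14.9261, 5.8968) (0, 5.8669) (0, 0) (16.7483, 0)]  |A|=93.1658
7. ⊥bis P5·P6 via (12.86,2.215): [(13.5382, 5.894) (0, 5.8669) (0, 0) (12.4517, 0)]  |A|=76.4089
8. ⊥bis P5·P7 via (4.22,6.18): [(13.5382, 5.894) (3.8515, 5.8746) (0, 2.6834) (0, 0) (12.4517, 0)]  |A|=70.2784
9. ⊥bis P5·P8 via (11.005,4.525): [(10.6554, 5.8882) (3.8515, 5.8746) (0, 2.6834) (0, 0) (12.1654, 0)]  |A|=60.9431
10. canonical 5-gon: [(10.6554, 5.8882) (3.8515, 5.8746) (0, 2.6834) (0, 0) (12.1654, 0)]
11. shoelace: 60.9431

Area of P5's cell: 60.9431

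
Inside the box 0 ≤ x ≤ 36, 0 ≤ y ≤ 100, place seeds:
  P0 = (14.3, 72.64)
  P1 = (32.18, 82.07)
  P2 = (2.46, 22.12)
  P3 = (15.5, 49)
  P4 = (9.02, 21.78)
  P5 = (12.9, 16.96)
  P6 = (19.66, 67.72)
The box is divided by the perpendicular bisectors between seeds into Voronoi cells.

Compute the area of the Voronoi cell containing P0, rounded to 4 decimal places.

1. box [0,36]×[0,100]: [(0, 0) (36, 0) (36, 100) (0, 100)]
2. ⊥bis P0·P1 via (23.24,77.355): [(0, 0) (36, 0) (36, 53.1611) (11.2969, 100) (0, 100)]  |A|=3021.4669
3. ⊥bis P0·P2 via (8.38,47.38): [(0, 49.344) (36, 40.9069) (36, 53.1611) (11.2969, 100) (0, 100)]  |A|=1396.9514
4. ⊥bis P0·P3 via (14.9,60.82): [(0, 60.0637) (31.5158, 61.6634) (11.2969, 100) (0, 100)]  |A|=845.8555
5. ⊥bis P0·P4 via (11.66,47.21): [(0, 60.0637) (31.5158, 61.6634) (11.2969, 100) (0, 100)]  |A|=845.8555
6. ⊥bis P0·P5 via (13.6,44.8): [(0, 60.0637) (31.5158, 61.6634) (11.2969, 100) (0, 100)]  |A|=845.8555
7. ⊥bis P0·P6 via (16.98,70.18): [(0, 60.0637) (8.0701, 60.4733) (23.359, 77.1294) (11.2969, 100) (0, 100)]  |A|=659.6962
8. canonical 5-gon: [(0, 60.0637) (8.0701, 60.4733) (23.359, 77.1294) (11.2969, 100) (0, 100)]
9. shoelace: 659.6962

Area of P0's cell: 659.6962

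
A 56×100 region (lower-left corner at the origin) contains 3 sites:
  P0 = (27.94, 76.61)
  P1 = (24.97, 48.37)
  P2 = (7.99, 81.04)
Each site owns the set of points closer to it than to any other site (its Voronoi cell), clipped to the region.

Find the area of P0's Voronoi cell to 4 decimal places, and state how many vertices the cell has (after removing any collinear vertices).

Area of P0's cell: 1444.8930 (4 vertices)

1. box [0,56]×[0,100]: [(0, 0) (56, 0) (56, 100) (0, 100)]
2. ⊥bis P0·P1 via (26.455,62.49): [(0, 65.2723) (56, 59.3828) (56, 100) (0, 100)]  |A|=2109.6593
3. ⊥bis P0·P2 via (17.965,78.825): [(14.6143, 63.7353) (56, 59.3828) (56, 100) (22.667, 100)]  |A|=1444.893
4. canonical 4-gon: [(14.6143, 63.7353) (56, 59.3828) (56, 100) (22.667, 100)]
5. shoelace: 1444.893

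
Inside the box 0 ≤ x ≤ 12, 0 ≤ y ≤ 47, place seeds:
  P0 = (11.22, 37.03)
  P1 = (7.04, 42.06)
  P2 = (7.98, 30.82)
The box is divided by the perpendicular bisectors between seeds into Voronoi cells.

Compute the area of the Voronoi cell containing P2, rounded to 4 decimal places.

Area of P2's cell: 421.5900

1. box [0,12]×[0,47]: [(0, 0) (12, 0) (12, 47) (0, 47)]
2. ⊥bis P2·P0 via (9.6,33.925): [(0, 38.9337) (0, 0) (12, 0) (12, 32.6728)]  |A|=429.6391
3. ⊥bis P2·P1 via (7.51,36.44): [(5.1568, 36.2432) (0, 35.8119) (0, 0) (12, 0) (12, 32.6728)]  |A|=421.59
4. canonical 5-gon: [(5.1568, 36.2432) (0, 35.8119) (0, 0) (12, 0) (12, 32.6728)]
5. shoelace: 421.59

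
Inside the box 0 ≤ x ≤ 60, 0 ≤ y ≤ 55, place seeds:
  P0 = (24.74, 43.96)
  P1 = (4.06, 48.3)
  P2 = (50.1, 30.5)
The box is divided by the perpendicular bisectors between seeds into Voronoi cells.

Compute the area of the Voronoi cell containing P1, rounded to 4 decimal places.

1. box [0,60]×[0,55]: [(0, 0) (60, 0) (60, 55) (0, 55)]
2. ⊥bis P1·P0 via (14.4,46.13): [(0, 0) (4.7189, 0) (16.2615, 55) (0, 55)]  |A|=576.9622
3. ⊥bis P1·P2 via (27.08,39.4): [(0, 0) (4.7189, 0) (16.2615, 55) (0, 55)]  |A|=576.9622
4. canonical 4-gon: [(0, 0) (4.7189, 0) (16.2615, 55) (0, 55)]
5. shoelace: 576.9622

Area of P1's cell: 576.9622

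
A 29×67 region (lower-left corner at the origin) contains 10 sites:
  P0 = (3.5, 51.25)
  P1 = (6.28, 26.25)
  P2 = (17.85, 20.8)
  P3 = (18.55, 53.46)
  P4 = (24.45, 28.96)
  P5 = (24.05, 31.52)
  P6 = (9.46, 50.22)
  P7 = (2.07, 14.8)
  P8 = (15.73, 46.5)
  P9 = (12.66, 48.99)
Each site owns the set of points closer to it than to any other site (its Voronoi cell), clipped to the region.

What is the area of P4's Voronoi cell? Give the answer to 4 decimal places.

1. box [0,29]×[0,67]: [(0, 0) (29, 0) (29, 67) (0, 67)]
2. ⊥bis P4·P0 via (13.975,40.105): [(0, 26.9701) (0, 0) (29, 0) (29, 54.2267)]  |A|=1177.3547
3. ⊥bis P4·P1 via (15.365,27.605): [(13.559, 39.714) (19.4822, 0) (29, 0) (29, 54.2267)]  |A|=607.653
4. ⊥bis P4·P2 via (21.15,24.88): [(13.559, 39.714) (15.0336, 29.8271) (29, 18.5307) (29, 54.2267)]  |A|=336.3048
5. ⊥bis P4·P3 via (21.5,41.21): [(13.6189, 39.3121) (15.0336, 29.8271) (29, 18.5307) (29, 43.0161)]  |A|=246.5514
6. ⊥bis P4·P5 via (24.25,30.24): [(16.0979, 28.9662) (29, 18.5307) (29, 30.9822)]  |A|=80.3248
7. ⊥bis P4·P6 via (16.955,39.59): [(16.0979, 28.9662) (29, 18.5307) (29, 30.9822)]  |A|=80.3248
8. ⊥bis P4·P7 via (13.26,21.88): [(16.0979, 28.9662) (29, 18.5307) (29, 30.9822)]  |A|=80.3248
9. ⊥bis P4·P8 via (20.09,37.73): [(16.0979, 28.9662) (29, 18.5307) (29, 30.9822)]  |A|=80.3248
10. ⊥bis P4·P9 via (18.555,38.975): [(16.0979, 28.9662) (29, 18.5307) (29, 30.9822)]  |A|=80.3248
11. canonical 3-gon: [(16.0979, 28.9662) (29, 18.5307) (29, 30.9822)]
12. shoelace: 80.3248

Area of P4's cell: 80.3248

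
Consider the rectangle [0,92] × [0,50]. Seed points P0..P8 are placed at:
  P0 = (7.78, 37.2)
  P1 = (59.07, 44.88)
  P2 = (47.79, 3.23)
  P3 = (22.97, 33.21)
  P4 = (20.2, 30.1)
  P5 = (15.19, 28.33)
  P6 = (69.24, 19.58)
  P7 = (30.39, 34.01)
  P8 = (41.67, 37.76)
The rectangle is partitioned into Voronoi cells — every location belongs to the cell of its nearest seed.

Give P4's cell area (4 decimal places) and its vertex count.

1. box [0,92]×[0,50]: [(0, 0) (92, 0) (92, 50) (0, 50)]
2. ⊥bis P4·P0 via (13.99,33.65): [(0, 9.1774) (0, 0) (92, 0) (92, 50) (23.3366, 50)]  |A|=4123.6687
3. ⊥bis P4·P1 via (39.635,37.49): [(0, 9.1774) (0, 0) (53.8903, 0) (34.8782, 50) (23.3366, 50)]  |A|=1742.8797
4. ⊥bis P4·P2 via (33.995,16.665): [(0, 9.1774) (0, 0) (17.7649, 0) (43.7463, 26.6776) (34.8782, 50) (23.3366, 50)]  |A|=1261.0104
5. ⊥bis P4·P3 via (21.585,31.655): [(15.7967, 36.8105) (0, 9.1774) (0, 0) (17.7649, 0) (36.0481, 18.7731)]  |A|=754.434
6. ⊥bis P4·P5 via (17.695,29.215): [(15.7967, 36.8105) (15.3115, 35.9616) (25.2875, 7.7242) (36.0481, 18.7731)]  |A|=220.0085
7. ⊥bis P4·P6 via (44.72,24.84): [(15.7967, 36.8105) (15.3115, 35.9616) (25.2875, 7.7242) (36.0481, 18.7731)]  |A|=220.0085
8. ⊥bis P4·P7 via (25.295,32.055): [(27.4544, 26.4273) (15.7967, 36.8105) (15.3115, 35.9616) (25.2875, 7.7242) (31.9902, 14.6065)]  |A|=186.5753
9. ⊥bis P4·P8 via (30.935,33.93): [(27.4544, 26.4273) (15.7967, 36.8105) (15.3115, 35.9616) (25.2875, 7.7242) (31.9902, 14.6065)]  |A|=186.5753
10. canonical 5-gon: [(27.4544, 26.4273) (15.7967, 36.8105) (15.3115, 35.9616) (25.2875, 7.7242) (31.9902, 14.6065)]
11. shoelace: 186.5753

Area of P4's cell: 186.5753 (5 vertices)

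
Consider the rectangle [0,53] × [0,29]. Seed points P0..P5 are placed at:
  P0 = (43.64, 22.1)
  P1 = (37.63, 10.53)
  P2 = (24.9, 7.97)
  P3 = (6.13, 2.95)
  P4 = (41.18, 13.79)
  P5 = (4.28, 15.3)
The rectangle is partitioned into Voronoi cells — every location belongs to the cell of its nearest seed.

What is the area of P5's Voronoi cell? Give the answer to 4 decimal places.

Area of P5's cell: 338.7759

1. box [0,53]×[0,29]: [(0, 0) (53, 0) (53, 29) (0, 29)]
2. ⊥bis P5·P0 via (23.96,18.7): [(0, 0) (27.1907, 0) (22.1805, 29) (0, 29)]  |A|=715.8827
3. ⊥bis P5·P1 via (20.955,12.915): [(0, 0) (19.1078, 0) (22.7687, 25.5956) (22.1805, 29) (0, 29)]  |A|=612.4393
4. ⊥bis P5·P2 via (14.59,11.635): [(0, 0) (10.454, 0) (20.7629, 29) (0, 29)]  |A|=452.6451
5. ⊥bis P5·P3 via (5.205,9.125): [(0, 8.3453) (14.1754, 10.4687) (20.7629, 29) (0, 29)]  |A|=338.7759
6. ⊥bis P5·P4 via (22.73,14.545): [(0, 8.3453) (14.1754, 10.4687) (20.7629, 29) (0, 29)]  |A|=338.7759
7. canonical 4-gon: [(0, 8.3453) (14.1754, 10.4687) (20.7629, 29) (0, 29)]
8. shoelace: 338.7759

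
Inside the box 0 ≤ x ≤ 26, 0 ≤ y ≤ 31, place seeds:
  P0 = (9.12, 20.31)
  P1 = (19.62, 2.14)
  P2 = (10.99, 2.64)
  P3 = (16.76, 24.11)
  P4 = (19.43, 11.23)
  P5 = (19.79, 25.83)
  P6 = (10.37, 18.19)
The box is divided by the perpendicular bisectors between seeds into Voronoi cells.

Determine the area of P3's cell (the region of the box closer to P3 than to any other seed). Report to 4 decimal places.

Area of P3's cell: 85.4745

1. box [0,26]×[0,31]: [(0, 0) (26, 0) (26, 31) (0, 31)]
2. ⊥bis P3·P0 via (12.94,22.21): [(23.9869, 0) (26, 0) (26, 31) (8.568, 31)]  |A|=301.3995
3. ⊥bis P3·P1 via (18.19,13.125): [(17.5032, 13.0356) (26, 14.1417) (26, 31) (8.568, 31)]  |A|=228.1987
4. ⊥bis P3·P2 via (13.875,13.375): [(17.5032, 13.0356) (26, 14.1417) (26, 31) (8.568, 31)]  |A|=228.1987
5. ⊥bis P3·P4 via (18.095,17.67): [(15.4689, 17.1256) (26, 19.3087) (26, 31) (8.568, 31)]  |A|=182.4904
6. ⊥bis P3·P5 via (18.275,24.97): [(15.4689, 17.1256) (21.9637, 18.472) (14.852, 31) (8.568, 31)]  |A|=89.0642
7. ⊥bis P3·P6 via (13.565,21.15): [(13.3539, 21.3779) (16.9994, 17.4429) (21.9637, 18.472) (14.852, 31) (8.568, 31)]  |A|=85.4745
8. canonical 5-gon: [(13.3539, 21.3779) (16.9994, 17.4429) (21.9637, 18.472) (14.852, 31) (8.568, 31)]
9. shoelace: 85.4745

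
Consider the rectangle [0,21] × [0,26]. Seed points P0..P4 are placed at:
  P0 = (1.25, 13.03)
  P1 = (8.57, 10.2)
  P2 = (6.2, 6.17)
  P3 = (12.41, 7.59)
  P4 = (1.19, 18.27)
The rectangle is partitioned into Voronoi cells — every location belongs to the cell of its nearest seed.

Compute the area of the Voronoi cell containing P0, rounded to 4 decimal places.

1. box [0,21]×[0,26]: [(0, 0) (21, 0) (21, 26) (0, 26)]
2. ⊥bis P0·P1 via (4.91,11.615): [(0, 0) (0.4195, 0) (10.4714, 26) (0, 26)]  |A|=141.5819
3. ⊥bis P0·P2 via (3.725,9.6): [(0, 6.9121) (4.2881, 10.0063) (10.4714, 26) (0, 26)]  |A|=124.6633
4. ⊥bis P0·P3 via (6.83,10.31): [(0, 6.9121) (4.2881, 10.0063) (10.4714, 26) (0, 26)]  |A|=124.6633
5. ⊥bis P0·P4 via (1.22,15.65): [(0, 15.636) (0, 6.9121) (4.2881, 10.0063) (6.4933, 15.7104)]  |A|=37.1415
6. canonical 4-gon: [(0, 15.636) (0, 6.9121) (4.2881, 10.0063) (6.4933, 15.7104)]
7. shoelace: 37.1415

Area of P0's cell: 37.1415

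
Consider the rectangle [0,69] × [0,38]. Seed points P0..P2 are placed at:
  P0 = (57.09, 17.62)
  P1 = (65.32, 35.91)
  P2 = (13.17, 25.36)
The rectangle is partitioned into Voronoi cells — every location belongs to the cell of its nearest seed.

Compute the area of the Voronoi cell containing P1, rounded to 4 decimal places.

Area of P1's cell: 240.9357

1. box [0,69]×[0,38]: [(0, 0) (69, 0) (69, 38) (0, 38)]
2. ⊥bis P1·P0 via (61.205,26.765): [(69, 23.2575) (69, 38) (36.2368, 38)]  |A|=241.5062
3. ⊥bis P1·P2 via (39.245,30.635): [(37.9071, 37.2484) (69, 23.2575) (69, 38) (37.7551, 38)]  |A|=240.9357
4. canonical 4-gon: [(37.9071, 37.2484) (69, 23.2575) (69, 38) (37.7551, 38)]
5. shoelace: 240.9357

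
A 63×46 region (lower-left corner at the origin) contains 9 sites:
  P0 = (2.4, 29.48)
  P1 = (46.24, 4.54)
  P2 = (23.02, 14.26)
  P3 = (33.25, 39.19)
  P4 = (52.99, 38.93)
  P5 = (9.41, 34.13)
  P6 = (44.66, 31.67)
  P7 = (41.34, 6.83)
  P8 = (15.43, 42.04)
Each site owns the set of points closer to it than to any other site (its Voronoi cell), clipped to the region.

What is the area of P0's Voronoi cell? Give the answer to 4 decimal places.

1. box [0,63]×[0,46]: [(0, 0) (63, 0) (63, 46) (0, 46)]
2. ⊥bis P0·P1 via (24.32,17.01): [(0, 0) (14.6432, 0) (40.812, 46) (0, 46)]  |A|=1275.4711
3. ⊥bis P0·P2 via (12.71,21.87): [(0, 4.6505) (30.5208, 46) (0, 46)]  |A|=631.0092
4. ⊥bis P0·P3 via (17.825,34.335): [(0, 4.6505) (19.0464, 30.4545) (14.1535, 46) (0, 46)]  |A|=503.79
5. ⊥bis P0·P4 via (27.695,34.205): [(0, 4.6505) (19.0464, 30.4545) (14.1535, 46) (0, 46)]  |A|=503.79
6. ⊥bis P0·P5 via (5.905,31.805): [(0, 40.7069) (0, 4.6505) (12.5969, 21.7168)]  |A|=227.0995
7. ⊥bis P0·P6 via (23.53,30.575): [(0, 40.7069) (0, 4.6505) (12.5969, 21.7168)]  |A|=227.0995
8. ⊥bis P0·P7 via (21.87,18.155): [(0, 40.7069) (0, 4.6505) (12.5969, 21.7168)]  |A|=227.0995
9. ⊥bis P0·P8 via (8.915,35.76): [(0, 40.7069) (0, 4.6505) (12.5969, 21.7168)]  |A|=227.0995
10. canonical 3-gon: [(0, 40.7069) (0, 4.6505) (12.5969, 21.7168)]
11. shoelace: 227.0995

Area of P0's cell: 227.0995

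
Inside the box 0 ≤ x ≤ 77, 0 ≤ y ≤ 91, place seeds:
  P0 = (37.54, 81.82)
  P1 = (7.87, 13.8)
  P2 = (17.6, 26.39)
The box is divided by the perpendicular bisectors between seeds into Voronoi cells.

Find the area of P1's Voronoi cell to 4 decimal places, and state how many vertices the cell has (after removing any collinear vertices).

1. box [0,77]×[0,91]: [(0, 0) (77, 0) (77, 91) (0, 91)]
2. ⊥bis P1·P0 via (22.705,47.81): [(0, 57.7138) (0, 0) (77, 0) (77, 24.1268)]  |A|=3150.8628
3. ⊥bis P1·P2 via (12.735,20.095): [(0, 29.9371) (0, 0) (38.7366, 0)]  |A|=579.8307
4. canonical 3-gon: [(0, 29.9371) (0, 0) (38.7366, 0)]
5. shoelace: 579.8307

Area of P1's cell: 579.8307 (3 vertices)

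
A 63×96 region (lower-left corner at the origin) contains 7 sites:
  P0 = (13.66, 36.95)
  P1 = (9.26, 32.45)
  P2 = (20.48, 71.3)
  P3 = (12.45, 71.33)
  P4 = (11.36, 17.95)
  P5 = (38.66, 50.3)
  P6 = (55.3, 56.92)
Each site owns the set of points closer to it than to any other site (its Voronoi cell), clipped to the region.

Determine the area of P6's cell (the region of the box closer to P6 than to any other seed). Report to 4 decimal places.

Area of P6's cell: 1088.5656

1. box [0,63]×[0,96]: [(0, 0) (63, 0) (63, 96) (0, 96)]
2. ⊥bis P6·P0 via (34.48,46.935): [(56.9894, 0) (63, 0) (63, 96) (10.9491, 96)]  |A|=2786.953
3. ⊥bis P6·P1 via (32.28,44.685): [(56.9894, 0) (63, 0) (63, 96) (10.9491, 96)]  |A|=2786.953
4. ⊥bis P6·P2 via (37.89,64.11): [(32.5011, 51.0612) (56.9894, 0) (63, 0) (63, 96) (51.06, 96)]  |A|=1885.6859
5. ⊥bis P6·P3 via (33.875,64.125): [(32.5011, 51.0612) (56.9894, 0) (63, 0) (63, 96) (51.06, 96)]  |A|=1885.6859
6. ⊥bis P6·P4 via (33.33,37.435): [(32.5011, 51.0612) (45.7548, 23.4256) (63, 3.9811) (63, 96) (51.06, 96)]  |A|=1780.9579
7. ⊥bis P6·P5 via (46.98,53.61): [(40.3922, 70.169) (63, 13.3422) (63, 96) (51.06, 96)]  |A|=1088.5656
8. canonical 4-gon: [(40.3922, 70.169) (63, 13.3422) (63, 96) (51.06, 96)]
9. shoelace: 1088.5656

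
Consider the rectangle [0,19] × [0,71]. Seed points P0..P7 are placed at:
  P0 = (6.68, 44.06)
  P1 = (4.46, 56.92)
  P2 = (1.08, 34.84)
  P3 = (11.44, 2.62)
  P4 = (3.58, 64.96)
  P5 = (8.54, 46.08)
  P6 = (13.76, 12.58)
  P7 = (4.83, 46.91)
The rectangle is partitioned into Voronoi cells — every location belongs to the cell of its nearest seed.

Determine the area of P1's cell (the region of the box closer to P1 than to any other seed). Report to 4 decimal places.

Area of P1's cell: 158.6444

1. box [0,19]×[0,71]: [(0, 0) (19, 0) (19, 71) (0, 71)]
2. ⊥bis P1·P0 via (5.57,50.49): [(0, 49.5285) (19, 52.8084) (19, 71) (0, 71)]  |A|=376.7998
3. ⊥bis P1·P2 via (2.77,45.88): [(0, 49.5285) (19, 52.8084) (19, 71) (0, 71)]  |A|=376.7998
4. ⊥bis P1·P3 via (7.95,29.77): [(0, 49.5285) (19, 52.8084) (19, 71) (0, 71)]  |A|=376.7998
5. ⊥bis P1·P4 via (4.02,60.94): [(0, 60.5) (0, 49.5285) (19, 52.8084) (19, 62.5796)]  |A|=197.0561
6. ⊥bis P1·P5 via (6.5,51.5): [(0, 60.5) (0, 49.5285) (2.331, 49.9309) (19, 56.2048) (19, 62.5796)]  |A|=168.7488
7. ⊥bis P1·P6 via (9.11,34.75): [(0, 60.5) (0, 49.5285) (2.331, 49.9309) (19, 56.2048) (19, 62.5796)]  |A|=168.7488
8. ⊥bis P1·P7 via (4.645,51.915): [(0, 60.5) (0, 51.7433) (7.9247, 52.0362) (19, 56.2048) (19, 62.5796)]  |A|=158.6444
9. canonical 5-gon: [(0, 60.5) (0, 51.7433) (7.9247, 52.0362) (19, 56.2048) (19, 62.5796)]
10. shoelace: 158.6444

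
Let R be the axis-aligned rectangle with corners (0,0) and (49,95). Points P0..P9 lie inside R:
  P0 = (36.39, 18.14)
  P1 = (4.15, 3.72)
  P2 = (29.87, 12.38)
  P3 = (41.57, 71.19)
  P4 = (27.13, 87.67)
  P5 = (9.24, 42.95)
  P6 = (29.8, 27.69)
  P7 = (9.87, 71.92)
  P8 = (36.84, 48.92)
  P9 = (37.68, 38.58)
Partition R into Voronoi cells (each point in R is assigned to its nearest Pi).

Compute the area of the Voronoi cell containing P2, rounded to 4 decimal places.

1. box [0,49]×[0,95]: [(0, 0) (49, 0) (49, 95) (0, 95)]
2. ⊥bis P2·P0 via (33.13,15.26): [(0, 52.7613) (0, 0) (46.6112, 0)]  |A|=1229.6349
3. ⊥bis P2·P1 via (17.01,8.05): [(3.1599, 49.1845) (19.7205, 0) (46.6112, 0)]  |A|=661.3044
4. ⊥bis P2·P3 via (35.72,41.785): [(4.1479, 48.0661) (3.4925, 48.1965) (19.7205, 0) (46.6112, 0)]  |A|=661.0024
5. ⊥bis P2·P4 via (28.5,50.025): [(4.1479, 48.0661) (3.4925, 48.1965) (19.7205, 0) (46.6112, 0)]  |A|=661.0024
6. ⊥bis P2·P5 via (19.555,27.665): [(21.1939, 28.771) (12.0996, 22.6338) (19.7205, 0) (46.6112, 0)]  |A|=513.1418
7. ⊥bis P2·P6 via (29.835,20.035): [(28.9153, 20.0308) (13.0005, 19.958) (19.7205, 0) (46.6112, 0)]  |A|=428.38
8. ⊥bis P2·P7 via (19.87,42.15): [(28.9153, 20.0308) (13.0005, 19.958) (19.7205, 0) (46.6112, 0)]  |A|=428.38
9. ⊥bis P2·P8 via (33.355,30.65): [(28.9153, 20.0308) (13.0005, 19.958) (19.7205, 0) (46.6112, 0)]  |A|=428.38
10. ⊥bis P2·P9 via (33.775,25.48): [(28.9153, 20.0308) (13.0005, 19.958) (19.7205, 0) (46.6112, 0)]  |A|=428.38
11. canonical 4-gon: [(28.9153, 20.0308) (13.0005, 19.958) (19.7205, 0) (46.6112, 0)]
12. shoelace: 428.38

Area of P2's cell: 428.3800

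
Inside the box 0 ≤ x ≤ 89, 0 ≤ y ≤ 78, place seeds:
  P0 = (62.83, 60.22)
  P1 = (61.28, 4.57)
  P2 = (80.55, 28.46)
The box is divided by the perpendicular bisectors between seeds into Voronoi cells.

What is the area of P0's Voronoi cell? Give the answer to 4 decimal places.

1. box [0,89]×[0,78]: [(0, 0) (89, 0) (89, 78) (0, 78)]
2. ⊥bis P0·P1 via (62.055,32.395): [(0, 34.1234) (89, 31.6445) (89, 78) (0, 78)]  |A|=4015.3282
3. ⊥bis P0·P2 via (71.69,44.34): [(0, 34.1234) (50.8405, 32.7074) (89, 53.9978) (89, 78) (0, 78)]  |A|=3588.8323
4. canonical 5-gon: [(0, 34.1234) (50.8405, 32.7074) (89, 53.9978) (89, 78) (0, 78)]
5. shoelace: 3588.8323

Area of P0's cell: 3588.8323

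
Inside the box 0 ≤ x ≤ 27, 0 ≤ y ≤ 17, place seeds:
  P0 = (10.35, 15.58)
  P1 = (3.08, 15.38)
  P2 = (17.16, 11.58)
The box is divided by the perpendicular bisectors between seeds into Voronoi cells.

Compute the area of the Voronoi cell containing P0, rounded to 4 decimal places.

1. box [0,27]×[0,17]: [(0, 0) (27, 0) (27, 17) (0, 17)]
2. ⊥bis P0·P1 via (6.715,15.48): [(7.1409, 0) (27, 0) (27, 17) (6.6732, 17)]  |A|=341.5806
3. ⊥bis P0·P2 via (13.755,13.58): [(7.0799, 2.2157) (15.7638, 17) (6.6732, 17)]  |A|=67.1995
4. canonical 3-gon: [(7.0799, 2.2157) (15.7638, 17) (6.6732, 17)]
5. shoelace: 67.1995

Area of P0's cell: 67.1995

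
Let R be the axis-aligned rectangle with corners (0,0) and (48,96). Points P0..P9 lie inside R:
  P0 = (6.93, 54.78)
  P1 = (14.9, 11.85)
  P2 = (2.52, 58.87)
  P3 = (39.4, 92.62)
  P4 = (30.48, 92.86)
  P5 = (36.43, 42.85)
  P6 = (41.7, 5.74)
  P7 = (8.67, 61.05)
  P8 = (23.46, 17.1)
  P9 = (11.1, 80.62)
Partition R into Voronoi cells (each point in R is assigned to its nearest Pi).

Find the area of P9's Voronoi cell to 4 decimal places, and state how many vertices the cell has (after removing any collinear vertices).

Area of P9's cell: 599.2375 (5 vertices)

1. box [0,48]×[0,96]: [(0, 0) (48, 0) (48, 96) (0, 96)]
2. ⊥bis P9·P0 via (9.015,67.7): [(0, 69.1548) (48, 61.4087) (48, 96) (0, 96)]  |A|=1474.4758
3. ⊥bis P9·P1 via (13,46.235): [(0, 69.1548) (48, 61.4087) (48, 96) (0, 96)]  |A|=1474.4758
4. ⊥bis P9·P2 via (6.81,69.745): [(0, 72.4314) (14.0564, 66.8864) (48, 61.4087) (48, 96) (0, 96)]  |A|=1451.4472
5. ⊥bis P9·P3 via (25.25,86.62): [(0, 72.4314) (14.0564, 66.8864) (35.0545, 63.4978) (21.2726, 96) (0, 96)]  |A|=793.1964
6. ⊥bis P9·P4 via (20.79,86.74): [(0, 72.4314) (14.0564, 66.8864) (35.0545, 63.4978) (34.207, 65.4964) (14.9416, 96) (0, 96)]  |A|=696.6368
7. ⊥bis P9·P5 via (23.765,61.735): [(0, 72.4314) (14.0564, 66.8864) (28.0734, 64.6244) (32.7689, 67.7734) (14.9416, 96) (0, 96)]  |A|=682.528
8. ⊥bis P9·P6 via (26.4,43.18): [(0, 72.4314) (14.0564, 66.8864) (28.0734, 64.6244) (32.7689, 67.7734) (14.9416, 96) (0, 96)]  |A|=682.528
9. ⊥bis P9·P7 via (9.885,70.835): [(0, 72.4314) (1.3651, 71.8929) (32.6181, 68.0122) (14.9416, 96) (0, 96)]  |A|=599.2375
10. ⊥bis P9·P8 via (17.28,48.86): [(0, 72.4314) (1.3651, 71.8929) (32.6181, 68.0122) (14.9416, 96) (0, 96)]  |A|=599.2375
11. canonical 5-gon: [(0, 72.4314) (1.3651, 71.8929) (32.6181, 68.0122) (14.9416, 96) (0, 96)]
12. shoelace: 599.2375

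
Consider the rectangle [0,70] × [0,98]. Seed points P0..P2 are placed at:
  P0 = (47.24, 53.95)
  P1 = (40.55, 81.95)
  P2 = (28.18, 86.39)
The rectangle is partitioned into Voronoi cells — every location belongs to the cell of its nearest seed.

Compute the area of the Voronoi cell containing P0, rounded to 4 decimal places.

Area of P0's cell: 4479.6882

1. box [0,70]×[0,98]: [(0, 0) (70, 0) (70, 98) (0, 98)]
2. ⊥bis P0·P1 via (43.895,67.95): [(0, 57.4622) (0, 0) (70, 0) (70, 74.1872)]  |A|=4607.7311
3. ⊥bis P0·P2 via (37.71,70.17): [(27.103, 63.9379) (0, 48.0136) (0, 0) (70, 0) (70, 74.1872)]  |A|=4479.6882
4. canonical 5-gon: [(27.103, 63.9379) (0, 48.0136) (0, 0) (70, 0) (70, 74.1872)]
5. shoelace: 4479.6882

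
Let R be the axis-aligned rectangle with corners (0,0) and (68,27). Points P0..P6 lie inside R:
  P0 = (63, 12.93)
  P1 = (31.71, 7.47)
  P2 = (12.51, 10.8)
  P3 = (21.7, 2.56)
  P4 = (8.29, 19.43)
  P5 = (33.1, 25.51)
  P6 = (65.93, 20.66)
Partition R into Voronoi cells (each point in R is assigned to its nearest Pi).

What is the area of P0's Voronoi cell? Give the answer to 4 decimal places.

Area of P0's cell: 388.1978

1. box [0,68]×[0,27]: [(0, 0) (68, 0) (68, 27) (0, 27)]
2. ⊥bis P0·P1 via (47.355,10.2): [(49.1349, 0) (68, 0) (68, 27) (44.4235, 27)]  |A|=572.9627
3. ⊥bis P0·P2 via (37.755,11.865): [(49.1349, 0) (68, 0) (68, 27) (44.4235, 27)]  |A|=572.9627
4. ⊥bis P0·P3 via (42.35,7.745): [(49.1349, 0) (68, 0) (68, 27) (44.4235, 27)]  |A|=572.9627
5. ⊥bis P0·P4 via (35.645,16.18): [(49.1349, 0) (68, 0) (68, 27) (44.4235, 27)]  |A|=572.9627
6. ⊥bis P0·P5 via (48.05,19.22): [(46.4462, 15.4081) (49.1349, 0) (68, 0) (68, 27) (51.3233, 27)]  |A|=532.9714
7. ⊥bis P0·P6 via (64.465,16.795): [(49.4278, 22.4947) (46.4462, 15.4081) (49.1349, 0) (68, 0) (68, 15.4551)]  |A|=388.1978
8. canonical 5-gon: [(49.4278, 22.4947) (46.4462, 15.4081) (49.1349, 0) (68, 0) (68, 15.4551)]
9. shoelace: 388.1978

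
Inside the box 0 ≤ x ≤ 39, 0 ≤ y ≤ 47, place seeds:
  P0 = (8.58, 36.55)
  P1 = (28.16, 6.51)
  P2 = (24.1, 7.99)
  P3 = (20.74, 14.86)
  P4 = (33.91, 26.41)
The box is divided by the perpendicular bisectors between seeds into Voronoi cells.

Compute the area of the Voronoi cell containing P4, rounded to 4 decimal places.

Area of P4's cell: 451.1911

1. box [0,39]×[0,47]: [(0, 0) (39, 0) (39, 47) (0, 47)]
2. ⊥bis P4·P0 via (21.245,31.48): [(8.6431, 0) (39, 0) (39, 47) (27.4579, 47)]  |A|=984.6275
3. ⊥bis P4·P1 via (31.035,16.46): [(16.8706, 20.5527) (39, 14.1586) (39, 47) (27.4579, 47)]  |A|=516.0087
4. ⊥bis P4·P2 via (29.005,17.2): [(17.8967, 23.116) (29.6348, 16.8646) (39, 14.1586) (39, 47) (27.4579, 47)]  |A|=497.7576
5. ⊥bis P4·P3 via (27.325,20.635): [(20.1697, 28.7939) (30.97, 16.4788) (39, 14.1586) (39, 47) (27.4579, 47)]  |A|=451.1911
6. canonical 5-gon: [(20.1697, 28.7939) (30.97, 16.4788) (39, 14.1586) (39, 47) (27.4579, 47)]
7. shoelace: 451.1911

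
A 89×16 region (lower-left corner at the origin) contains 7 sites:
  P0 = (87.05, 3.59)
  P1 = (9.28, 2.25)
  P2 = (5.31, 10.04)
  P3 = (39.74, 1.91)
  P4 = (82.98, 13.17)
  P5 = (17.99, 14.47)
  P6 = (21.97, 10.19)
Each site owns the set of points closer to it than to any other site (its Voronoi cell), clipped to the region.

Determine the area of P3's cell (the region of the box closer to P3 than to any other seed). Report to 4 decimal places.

Area of P3's cell: 471.6256

1. box [0,89]×[0,16]: [(0, 0) (89, 0) (89, 16) (0, 16)]
2. ⊥bis P3·P0 via (63.395,2.75): [(0, 0) (63.4927, 0) (62.9245, 16) (0, 16)]  |A|=1011.3371
3. ⊥bis P3·P1 via (24.51,2.08): [(24.4868, 0) (63.4927, 0) (62.9245, 16) (24.6654, 16)]  |A|=618.1198
4. ⊥bis P3·P2 via (22.525,5.975): [(24.6541, 14.9917) (24.4868, 0) (63.4927, 0) (62.9245, 16) (24.8922, 16)]  |A|=618.0055
5. ⊥bis P3·P4 via (61.36,7.54): [(24.6541, 14.9917) (24.4868, 0) (63.3235, 0) (59.157, 16) (24.8922, 16)]  |A|=586.5118
6. ⊥bis P3·P5 via (28.865,8.19): [(24.4937, 0.6203) (24.4868, 0) (63.3235, 0) (59.157, 16) (33.3751, 16)]  |A|=519.65
7. ⊥bis P3·P6 via (30.855,6.05): [(28.036, 0) (63.3235, 0) (59.157, 16) (35.4912, 16)]  |A|=471.6256
8. canonical 4-gon: [(28.036, 0) (63.3235, 0) (59.157, 16) (35.4912, 16)]
9. shoelace: 471.6256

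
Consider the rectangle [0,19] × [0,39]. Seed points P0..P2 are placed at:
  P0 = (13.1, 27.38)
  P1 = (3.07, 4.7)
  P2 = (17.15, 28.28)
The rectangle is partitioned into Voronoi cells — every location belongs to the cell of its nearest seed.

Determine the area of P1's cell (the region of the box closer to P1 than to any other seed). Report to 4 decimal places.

1. box [0,19]×[0,39]: [(0, 0) (19, 0) (19, 39) (0, 39)]
2. ⊥bis P1·P0 via (8.085,16.04): [(0, 19.6155) (0, 0) (19, 0) (19, 11.213)]  |A|=292.8704
3. ⊥bis P1·P2 via (10.11,16.49): [(18.7978, 11.3024) (0, 19.6155) (0, 0) (19, 0) (19, 11.1816)]  |A|=292.8672
4. canonical 5-gon: [(18.7978, 11.3024) (0, 19.6155) (0, 0) (19, 0) (19, 11.1816)]
5. shoelace: 292.8672

Area of P1's cell: 292.8672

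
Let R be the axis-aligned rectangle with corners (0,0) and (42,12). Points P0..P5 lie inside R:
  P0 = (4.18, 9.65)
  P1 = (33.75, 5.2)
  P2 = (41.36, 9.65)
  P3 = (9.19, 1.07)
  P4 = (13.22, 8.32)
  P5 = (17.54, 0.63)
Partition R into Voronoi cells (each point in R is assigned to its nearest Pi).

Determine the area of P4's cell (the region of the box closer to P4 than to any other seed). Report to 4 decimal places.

Area of P4's cell: 94.0234

1. box [0,42]×[0,12]: [(0, 0) (42, 0) (42, 12) (0, 12)]
2. ⊥bis P4·P0 via (8.7,8.985): [(7.3781, 0) (42, 0) (42, 12) (9.1436, 12)]  |A|=404.87
3. ⊥bis P4·P1 via (23.485,6.76): [(7.3781, 0) (22.4577, 0) (24.2813, 12) (9.1436, 12)]  |A|=181.304
4. ⊥bis P4·P2 via (27.29,8.985): [(7.3781, 0) (22.4577, 0) (24.2813, 12) (9.1436, 12)]  |A|=181.304
5. ⊥bis P4·P3 via (11.205,4.695): [(8.3059, 6.3065) (19.6513, 0) (22.4577, 0) (24.2813, 12) (9.1436, 12)]  |A|=142.6035
6. ⊥bis P4·P5 via (15.38,4.475): [(8.3059, 6.3065) (13.5004, 3.4191) (23.8619, 9.2398) (24.2813, 12) (9.1436, 12)]  |A|=94.0234
7. canonical 5-gon: [(8.3059, 6.3065) (13.5004, 3.4191) (23.8619, 9.2398) (24.2813, 12) (9.1436, 12)]
8. shoelace: 94.0234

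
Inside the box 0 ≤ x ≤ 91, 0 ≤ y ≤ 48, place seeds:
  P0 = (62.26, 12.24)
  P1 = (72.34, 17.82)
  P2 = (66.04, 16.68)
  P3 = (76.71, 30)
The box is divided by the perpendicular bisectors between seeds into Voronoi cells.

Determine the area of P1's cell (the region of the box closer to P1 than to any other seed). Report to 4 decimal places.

Area of P1's cell: 443.3918

1. box [0,91]×[0,48]: [(0, 0) (91, 0) (91, 48) (0, 48)]
2. ⊥bis P1·P0 via (67.3,15.03): [(75.6202, 0) (91, 0) (91, 48) (49.0488, 48)]  |A|=1375.9457
3. ⊥bis P1·P2 via (69.19,17.25): [(70.7046, 8.8797) (75.6202, 0) (91, 0) (91, 48) (63.6257, 48)]  |A|=1090.8182
4. ⊥bis P1·P3 via (74.525,23.91): [(67.5308, 26.4194) (70.7046, 8.8797) (75.6202, 0) (91, 0) (91, 17.999)]  |A|=443.3918
5. canonical 5-gon: [(67.5308, 26.4194) (70.7046, 8.8797) (75.6202, 0) (91, 0) (91, 17.999)]
6. shoelace: 443.3918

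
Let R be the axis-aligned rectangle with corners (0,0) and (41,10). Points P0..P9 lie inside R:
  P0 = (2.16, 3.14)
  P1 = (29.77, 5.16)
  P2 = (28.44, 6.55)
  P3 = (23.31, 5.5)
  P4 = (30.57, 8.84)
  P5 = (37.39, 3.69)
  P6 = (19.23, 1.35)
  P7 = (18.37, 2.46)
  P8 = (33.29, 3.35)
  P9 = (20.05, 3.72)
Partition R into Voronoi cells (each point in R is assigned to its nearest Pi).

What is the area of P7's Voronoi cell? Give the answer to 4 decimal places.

1. box [0,41]×[0,10]: [(0, 0) (41, 0) (41, 10) (0, 10)]
2. ⊥bis P7·P0 via (10.265,2.8): [(10.1475, 0) (41, 0) (41, 10) (10.567, 10)]  |A|=306.4271
3. ⊥bis P7·P1 via (24.07,3.81): [(10.1475, 0) (24.9724, 0) (22.6039, 10) (10.567, 10)]  |A|=134.3087
4. ⊥bis P7·P2 via (23.405,4.505): [(10.1475, 0) (24.9724, 0) (24.6054, 1.5496) (21.1732, 10) (10.567, 10)]  |A|=128.2634
5. ⊥bis P7·P3 via (20.84,3.98): [(10.1475, 0) (23.2892, 0) (17.1354, 10) (10.567, 10)]  |A|=98.5502
6. ⊥bis P7·P4 via (24.47,5.65): [(10.1475, 0) (23.2892, 0) (17.1354, 10) (10.567, 10)]  |A|=98.5502
7. ⊥bis P7·P5 via (27.88,3.075): [(10.1475, 0) (23.2892, 0) (17.1354, 10) (10.567, 10)]  |A|=98.5502
8. ⊥bis P7·P6 via (18.8,1.905): [(10.1475, 0) (16.3412, 0) (21.046, 3.6452) (17.1354, 10) (10.567, 10)]  |A|=85.8868
9. ⊥bis P7·P8 via (25.83,2.905): [(10.1475, 0) (16.3412, 0) (21.046, 3.6452) (17.1354, 10) (10.567, 10)]  |A|=85.8868
10. ⊥bis P7·P9 via (19.21,3.09): [(10.1475, 0) (16.3412, 0) (19.6214, 2.5414) (14.0275, 10) (10.567, 10)]  |A|=67.6118
11. canonical 5-gon: [(10.1475, 0) (16.3412, 0) (19.6214, 2.5414) (14.0275, 10) (10.567, 10)]
12. shoelace: 67.6118

Area of P7's cell: 67.6118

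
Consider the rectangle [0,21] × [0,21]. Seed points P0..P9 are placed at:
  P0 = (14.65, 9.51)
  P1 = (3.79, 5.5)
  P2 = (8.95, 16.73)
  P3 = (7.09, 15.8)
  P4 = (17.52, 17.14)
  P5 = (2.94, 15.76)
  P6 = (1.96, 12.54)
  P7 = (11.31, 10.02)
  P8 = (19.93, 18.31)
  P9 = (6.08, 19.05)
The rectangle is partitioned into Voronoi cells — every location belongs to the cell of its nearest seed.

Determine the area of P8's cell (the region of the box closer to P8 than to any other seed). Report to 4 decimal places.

Area of P8's cell: 15.3846

1. box [0,21]×[0,21]: [(0, 0) (21, 0) (21, 21) (0, 21)]
2. ⊥bis P8·P0 via (17.29,13.91): [(21, 11.684) (21, 21) (5.4733, 21)]  |A|=72.3232
3. ⊥bis P8·P1 via (11.86,11.905): [(21, 11.684) (21, 21) (5.4733, 21)]  |A|=72.3232
4. ⊥bis P8·P2 via (14.44,17.52): [(14.7392, 15.4405) (21, 11.684) (21, 21) (13.9392, 21)]  |A|=48.7899
5. ⊥bis P8·P3 via (13.51,17.055): [(14.7392, 15.4405) (21, 11.684) (21, 21) (13.9392, 21)]  |A|=48.7899
6. ⊥bis P8·P4 via (18.725,17.725): [(21, 13.0389) (21, 21) (17.1351, 21)]  |A|=15.3846
7. ⊥bis P8·P5 via (11.435,17.035): [(21, 13.0389) (21, 21) (17.1351, 21)]  |A|=15.3846
8. ⊥bis P8·P6 via (10.945,15.425): [(21, 13.0389) (21, 21) (17.1351, 21)]  |A|=15.3846
9. ⊥bis P8·P7 via (15.62,14.165): [(21, 13.0389) (21, 21) (17.1351, 21)]  |A|=15.3846
10. ⊥bis P8·P9 via (13.005,18.68): [(21, 13.0389) (21, 21) (17.1351, 21)]  |A|=15.3846
11. canonical 3-gon: [(21, 13.0389) (21, 21) (17.1351, 21)]
12. shoelace: 15.3846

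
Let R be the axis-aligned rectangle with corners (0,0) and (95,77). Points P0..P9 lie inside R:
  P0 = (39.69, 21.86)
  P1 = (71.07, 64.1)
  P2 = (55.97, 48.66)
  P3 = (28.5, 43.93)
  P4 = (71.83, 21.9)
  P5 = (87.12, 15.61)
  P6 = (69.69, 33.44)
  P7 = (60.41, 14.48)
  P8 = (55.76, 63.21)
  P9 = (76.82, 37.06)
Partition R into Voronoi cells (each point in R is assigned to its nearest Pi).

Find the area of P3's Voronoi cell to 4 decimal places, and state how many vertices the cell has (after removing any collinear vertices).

Area of P3's cell: 1945.1059 (5 vertices)

1. box [0,95]×[0,77]: [(0, 0) (95, 0) (95, 77) (0, 77)]
2. ⊥bis P3·P0 via (34.095,32.895): [(0, 15.608) (95, 63.7752) (95, 77) (0, 77)]  |A|=3544.2937
3. ⊥bis P3·P1 via (49.785,54.015): [(0, 15.608) (54.8144, 43.4002) (38.8945, 77) (0, 77)]  |A|=2336.0049
4. ⊥bis P3·P2 via (42.235,46.295): [(0, 15.608) (43.7035, 37.7667) (36.948, 77) (0, 77)]  |A|=2066.3158
5. ⊥bis P3·P4 via (50.165,32.915): [(0, 15.608) (43.7035, 37.7667) (36.948, 77) (0, 77)]  |A|=2066.3158
6. ⊥bis P3·P5 via (57.81,29.77): [(0, 15.608) (43.7035, 37.7667) (36.948, 77) (0, 77)]  |A|=2066.3158
7. ⊥bis P3·P6 via (49.095,38.685): [(0, 15.608) (43.7035, 37.7667) (36.948, 77) (0, 77)]  |A|=2066.3158
8. ⊥bis P3·P7 via (44.455,29.205): [(0, 15.608) (43.7035, 37.7667) (36.948, 77) (0, 77)]  |A|=2066.3158
9. ⊥bis P3·P8 via (42.13,53.57): [(0, 15.608) (43.7035, 37.7667) (40.613, 55.7149) (25.5588, 77) (0, 77)]  |A|=1945.1059
10. ⊥bis P3·P9 via (52.66,40.495): [(0, 15.608) (43.7035, 37.7667) (40.613, 55.7149) (25.5588, 77) (0, 77)]  |A|=1945.1059
11. canonical 5-gon: [(0, 15.608) (43.7035, 37.7667) (40.613, 55.7149) (25.5588, 77) (0, 77)]
12. shoelace: 1945.1059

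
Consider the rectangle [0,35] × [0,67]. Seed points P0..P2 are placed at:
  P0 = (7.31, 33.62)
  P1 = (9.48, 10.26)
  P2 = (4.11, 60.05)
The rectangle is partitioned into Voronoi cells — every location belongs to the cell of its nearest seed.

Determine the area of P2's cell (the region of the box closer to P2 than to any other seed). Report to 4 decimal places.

1. box [0,35]×[0,67]: [(0, 0) (35, 0) (35, 67) (0, 67)]
2. ⊥bis P2·P0 via (5.71,46.835): [(0, 46.1437) (35, 50.3813) (35, 67) (0, 67)]  |A|=655.8136
3. ⊥bis P2·P1 via (6.795,35.155): [(0, 46.1437) (35, 50.3813) (35, 67) (0, 67)]  |A|=655.8136
4. canonical 4-gon: [(0, 46.1437) (35, 50.3813) (35, 67) (0, 67)]
5. shoelace: 655.8136

Area of P2's cell: 655.8136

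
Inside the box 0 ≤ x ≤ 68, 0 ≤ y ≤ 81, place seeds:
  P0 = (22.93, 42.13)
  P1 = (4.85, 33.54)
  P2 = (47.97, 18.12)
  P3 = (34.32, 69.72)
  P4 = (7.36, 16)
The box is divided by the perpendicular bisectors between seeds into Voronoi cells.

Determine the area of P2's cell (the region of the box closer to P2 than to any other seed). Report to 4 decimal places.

1. box [0,68]×[0,81]: [(0, 0) (68, 0) (68, 81) (0, 81)]
2. ⊥bis P2·P0 via (35.45,30.125): [(6.5642, 0) (68, 0) (68, 64.0714)]  |A|=1968.1385
3. ⊥bis P2·P1 via (26.41,25.83): [(23.4828, 17.6444) (17.173, 0) (68, 0) (68, 64.0714)]  |A|=1874.5452
4. ⊥bis P2·P3 via (41.145,43.92): [(51.2376, 46.5898) (23.4828, 17.6444) (17.173, 0) (68, 0) (68, 51.0241)]  |A|=1765.1932
5. ⊥bis P2·P4 via (27.665,17.06): [(51.2376, 46.5898) (27.4201, 21.7507) (28.5556, 0) (68, 0) (68, 51.0241)]  |A|=1619.6225
6. canonical 5-gon: [(51.2376, 46.5898) (27.4201, 21.7507) (28.5556, 0) (68, 0) (68, 51.0241)]
7. shoelace: 1619.6225

Area of P2's cell: 1619.6225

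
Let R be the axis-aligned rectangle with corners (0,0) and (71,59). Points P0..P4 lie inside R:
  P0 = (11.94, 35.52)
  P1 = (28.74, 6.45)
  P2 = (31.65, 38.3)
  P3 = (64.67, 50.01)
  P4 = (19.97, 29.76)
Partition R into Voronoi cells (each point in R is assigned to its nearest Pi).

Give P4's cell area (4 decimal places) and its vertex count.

1. box [0,71]×[0,59]: [(0, 0) (71, 0) (71, 59) (0, 59)]
2. ⊥bis P4·P0 via (15.955,32.64): [(0, 10.3972) (0, 0) (71, 0) (71, 59) (34.8633, 59)]  |A|=3341.7728
3. ⊥bis P4·P1 via (24.355,18.105): [(0, 10.3972) (0, 8.9418) (71, 35.6544) (71, 59) (34.8633, 59)]  |A|=1758.6062
4. ⊥bis P4·P2 via (25.81,34.03): [(21.3387, 40.1454) (0, 10.3972) (0, 8.9418) (34.6279, 21.97)]  |A|=416.7812
5. ⊥bis P4·P3 via (42.32,39.885): [(21.3387, 40.1454) (0, 10.3972) (0, 8.9418) (34.6279, 21.97)]  |A|=416.7812
6. canonical 4-gon: [(21.3387, 40.1454) (0, 10.3972) (0, 8.9418) (34.6279, 21.97)]
7. shoelace: 416.7812

Area of P4's cell: 416.7812 (4 vertices)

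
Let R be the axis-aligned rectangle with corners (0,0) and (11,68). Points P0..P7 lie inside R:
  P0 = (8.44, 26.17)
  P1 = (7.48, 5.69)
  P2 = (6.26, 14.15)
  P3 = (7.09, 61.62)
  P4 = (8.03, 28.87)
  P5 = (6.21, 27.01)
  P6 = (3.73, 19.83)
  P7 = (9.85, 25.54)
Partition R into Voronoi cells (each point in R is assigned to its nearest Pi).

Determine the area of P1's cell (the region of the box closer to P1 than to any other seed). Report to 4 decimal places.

1. box [0,11]×[0,68]: [(0, 0) (11, 0) (11, 68) (0, 68)]
2. ⊥bis P1·P0 via (7.96,15.93): [(0, 16.3031) (0, 0) (11, 0) (11, 15.7875)]  |A|=176.4984
3. ⊥bis P1·P2 via (6.87,9.92): [(0, 8.9293) (0, 0) (11, 0) (11, 10.5156)]  |A|=106.9468
4. ⊥bis P1·P3 via (7.285,33.655): [(0, 8.9293) (0, 0) (11, 0) (11, 10.5156)]  |A|=106.9468
5. ⊥bis P1·P4 via (7.755,17.28): [(0, 8.9293) (0, 0) (11, 0) (11, 10.5156)]  |A|=106.9468
6. ⊥bis P1·P5 via (6.845,16.35): [(0, 8.9293) (0, 0) (11, 0) (11, 10.5156)]  |A|=106.9468
7. ⊥bis P1·P6 via (5.605,12.76): [(0, 8.9293) (0, 0) (11, 0) (11, 10.5156)]  |A|=106.9468
8. ⊥bis P1·P7 via (8.665,15.615): [(0, 8.9293) (0, 0) (11, 0) (11, 10.5156)]  |A|=106.9468
9. canonical 4-gon: [(0, 8.9293) (0, 0) (11, 0) (11, 10.5156)]
10. shoelace: 106.9468

Area of P1's cell: 106.9468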